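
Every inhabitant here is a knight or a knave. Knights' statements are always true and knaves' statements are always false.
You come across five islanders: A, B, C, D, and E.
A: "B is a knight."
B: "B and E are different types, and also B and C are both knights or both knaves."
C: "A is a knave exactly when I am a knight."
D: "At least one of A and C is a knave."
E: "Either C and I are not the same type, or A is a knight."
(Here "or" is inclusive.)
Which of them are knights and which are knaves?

A is a knave, B is a knave, C is a knave, D is a knight, and E is a knave.

A is a knave; "B is a knight" is false, as required.
B (knave): "B and E are different types, and also B and C are both knights or both knaves" — false. ✓
C is a knave, and the claim "A is a knave exactly when I am a knight" is indeed false.
As a knight, D's statement "at least one of A and C is a knave" should be true; it is.
As a knave, E's statement "either C and I are not the same type, or A is a knight" should be false; it is.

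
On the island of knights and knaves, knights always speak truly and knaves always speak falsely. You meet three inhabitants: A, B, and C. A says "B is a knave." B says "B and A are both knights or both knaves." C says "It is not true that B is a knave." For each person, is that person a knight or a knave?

As a knight, A's statement "B is a knave" should be true; it is.
B (knave): "B and A are both knights or both knaves" — False. ✓
Since C is a knave, "it is not true that B is a knave" needs to be False, which holds.

Knights: A. Knaves: B and C.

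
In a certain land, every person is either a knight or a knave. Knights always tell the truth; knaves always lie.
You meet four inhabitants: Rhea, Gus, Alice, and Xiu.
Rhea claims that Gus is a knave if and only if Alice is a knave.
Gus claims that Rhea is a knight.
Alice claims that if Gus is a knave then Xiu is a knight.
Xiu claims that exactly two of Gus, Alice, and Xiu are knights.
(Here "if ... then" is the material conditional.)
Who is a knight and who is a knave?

Rhea is a knave, Gus is a knave, Alice is a knight, and Xiu is a knight.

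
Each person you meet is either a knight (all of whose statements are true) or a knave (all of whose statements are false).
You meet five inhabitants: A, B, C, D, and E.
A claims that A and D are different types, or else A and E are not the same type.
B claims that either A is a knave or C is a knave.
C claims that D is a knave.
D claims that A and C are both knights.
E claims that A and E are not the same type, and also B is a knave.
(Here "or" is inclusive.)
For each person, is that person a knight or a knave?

A is a knave; "A and D are different types, or else A and E are not the same type" is False, as required.
Since B is a knight, "either A is a knave or C is a knave" needs to be True, which holds.
As a knight, C's statement "D is a knave" should be True; it is.
D is a knave, and the claim "A and C are both knights" is indeed False.
E (knave): "A and E are not the same type, and also B is a knave" — False. ✓

Knights: B and C. Knaves: A, D, and E.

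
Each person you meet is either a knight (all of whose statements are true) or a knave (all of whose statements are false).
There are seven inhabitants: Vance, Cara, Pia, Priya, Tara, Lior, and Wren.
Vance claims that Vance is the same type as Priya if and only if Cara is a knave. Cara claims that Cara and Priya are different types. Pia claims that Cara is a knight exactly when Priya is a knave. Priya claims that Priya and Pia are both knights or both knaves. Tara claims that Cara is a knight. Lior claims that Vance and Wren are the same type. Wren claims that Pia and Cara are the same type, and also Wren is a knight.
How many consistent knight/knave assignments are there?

Consistent assignments:
  Vance=knight, Cara=knight, Pia=knight, Priya=knave, Tara=knight, Lior=knight, Wren=knight
  Vance=knight, Cara=knight, Pia=knight, Priya=knave, Tara=knight, Lior=knave, Wren=knave
  Vance=knave, Cara=knight, Pia=knight, Priya=knave, Tara=knight, Lior=knight, Wren=knave
  Vance=knave, Cara=knight, Pia=knight, Priya=knave, Tara=knight, Lior=knave, Wren=knight

4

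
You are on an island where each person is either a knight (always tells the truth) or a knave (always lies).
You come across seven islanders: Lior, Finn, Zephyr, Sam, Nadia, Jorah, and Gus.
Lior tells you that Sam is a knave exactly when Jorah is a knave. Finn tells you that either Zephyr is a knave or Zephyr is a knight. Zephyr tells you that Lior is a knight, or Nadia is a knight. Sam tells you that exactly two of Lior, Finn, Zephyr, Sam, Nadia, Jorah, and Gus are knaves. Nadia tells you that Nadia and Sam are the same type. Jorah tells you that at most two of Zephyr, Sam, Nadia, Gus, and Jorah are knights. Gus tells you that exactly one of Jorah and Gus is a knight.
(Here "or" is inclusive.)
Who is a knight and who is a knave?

Lior is a knave, Finn is a knight, Zephyr is a knight, Sam is a knight, Nadia is a knight, Jorah is a knave, and Gus is a knight.

Since Lior is a knave, "Sam is a knave exactly when Jorah is a knave" needs to be false, which holds.
As a knight, Finn's statement "either Zephyr is a knave or Zephyr is a knight" should be True; it is.
Zephyr (knight): "Lior is a knight, or Nadia is a knight" — True. ✓
Sam is a knight, so "exactly two of Lior, Finn, Zephyr, Sam, Nadia, Jorah, and Gus are knaves" must be True — and it is.
Nadia is a knight, so "Nadia and Sam are the same type" must be True — and it is.
As a knave, Jorah's statement "at most two of Zephyr, Sam, Nadia, Gus, and Jorah are knights" should be false; it is.
Gus (knight): "exactly one of Jorah and Gus is a knight" — True. ✓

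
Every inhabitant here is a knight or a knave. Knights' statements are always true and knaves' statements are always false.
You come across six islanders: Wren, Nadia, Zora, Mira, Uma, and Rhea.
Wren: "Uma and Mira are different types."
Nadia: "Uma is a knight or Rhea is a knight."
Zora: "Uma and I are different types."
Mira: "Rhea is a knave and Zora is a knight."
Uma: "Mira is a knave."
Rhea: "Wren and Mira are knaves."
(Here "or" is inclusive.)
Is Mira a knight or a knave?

Mira is a knight.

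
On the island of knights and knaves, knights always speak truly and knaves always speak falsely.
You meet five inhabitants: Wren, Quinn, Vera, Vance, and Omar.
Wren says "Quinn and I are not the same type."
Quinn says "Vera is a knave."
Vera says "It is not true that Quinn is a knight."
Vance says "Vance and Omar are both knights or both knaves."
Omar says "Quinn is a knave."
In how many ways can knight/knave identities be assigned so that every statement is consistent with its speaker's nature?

4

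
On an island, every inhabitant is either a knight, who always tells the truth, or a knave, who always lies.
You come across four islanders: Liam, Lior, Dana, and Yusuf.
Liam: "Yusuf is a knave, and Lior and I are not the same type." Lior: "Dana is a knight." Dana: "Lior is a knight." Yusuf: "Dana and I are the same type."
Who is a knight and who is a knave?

Liam is a knave; "Yusuf is a knave, and Lior and I are not the same type" is false, as required.
Lior is a knight; "Dana is a knight" is true, as required.
Dana (knight): "Lior is a knight" — true. ✓
As a knight, Yusuf's statement "Dana and I are the same type" should be true; it is.

Liam is a knave, Lior is a knight, Dana is a knight, and Yusuf is a knight.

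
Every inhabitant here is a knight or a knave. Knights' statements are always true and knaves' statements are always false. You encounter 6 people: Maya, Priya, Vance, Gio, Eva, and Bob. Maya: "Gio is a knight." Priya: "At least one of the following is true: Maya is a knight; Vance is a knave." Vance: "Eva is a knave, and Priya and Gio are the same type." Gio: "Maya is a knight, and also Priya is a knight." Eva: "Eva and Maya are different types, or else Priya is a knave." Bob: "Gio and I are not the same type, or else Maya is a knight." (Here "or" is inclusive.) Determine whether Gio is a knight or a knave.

Gio is a knave.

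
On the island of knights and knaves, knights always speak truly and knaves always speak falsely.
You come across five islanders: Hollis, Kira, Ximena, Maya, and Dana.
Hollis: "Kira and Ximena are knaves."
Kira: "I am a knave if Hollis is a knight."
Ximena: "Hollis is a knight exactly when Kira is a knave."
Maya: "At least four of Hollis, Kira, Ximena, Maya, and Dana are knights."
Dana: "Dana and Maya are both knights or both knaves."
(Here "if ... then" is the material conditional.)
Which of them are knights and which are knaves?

Hollis is a knave, Kira is a knight, Ximena is a knight, Maya is a knight, and Dana is a knight.

Hollis is a knave; "Kira and Ximena are knaves" is False, as required.
Kira is a knight, so "I am a knave if Hollis is a knight" must be True — and it is.
Ximena is a knight; "Hollis is a knight exactly when Kira is a knave" is True, as required.
Maya is a knight, and the claim "at least four of Hollis, Kira, Ximena, Maya, and Dana are knights" is indeed True.
Dana (knight): "Dana and Maya are both knights or both knaves" — True. ✓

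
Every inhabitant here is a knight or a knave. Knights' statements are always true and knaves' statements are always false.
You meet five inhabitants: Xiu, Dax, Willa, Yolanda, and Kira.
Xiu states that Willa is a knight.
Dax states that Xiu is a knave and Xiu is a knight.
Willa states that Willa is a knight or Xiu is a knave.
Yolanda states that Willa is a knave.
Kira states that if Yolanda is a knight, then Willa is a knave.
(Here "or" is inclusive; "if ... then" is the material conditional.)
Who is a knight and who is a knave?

Suppose Xiu is a knave. Then Xiu's statement "Willa is a knight" would have to be false. Checking the 16 ways to assign the others, none is consistent with every speaker.
(For instance, with Dax=knave, Willa=knight, Yolanda=knave, Kira=knight, Xiu's claim "Willa is a knight" comes out true where it would need to be false.)
So Xiu must be a knight, making "Willa is a knight" true. Taking Xiu=knight, Dax=knave, Willa=knight, Yolanda=knave, Kira=knight, each remaining statement checks out:
  Dax (knave): "Xiu is a knave and Xiu is a knight" — false. ✓
  Willa (knight): "Willa is a knight or Xiu is a knave" — true. ✓
  Yolanda (knave): "Willa is a knave" — false. ✓
  Kira (knight): "if Yolanda is a knight, then Willa is a knave" — true. ✓
This is the unique consistent assignment.

Xiu is a knight, Dax is a knave, Willa is a knight, Yolanda is a knave, and Kira is a knight.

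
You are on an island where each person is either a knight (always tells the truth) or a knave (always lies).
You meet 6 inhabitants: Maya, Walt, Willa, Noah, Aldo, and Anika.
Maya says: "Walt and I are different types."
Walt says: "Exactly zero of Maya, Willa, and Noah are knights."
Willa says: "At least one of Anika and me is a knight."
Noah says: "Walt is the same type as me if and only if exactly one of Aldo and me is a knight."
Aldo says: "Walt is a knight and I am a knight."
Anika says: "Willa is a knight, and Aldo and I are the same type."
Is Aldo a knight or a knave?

Aldo is a knave.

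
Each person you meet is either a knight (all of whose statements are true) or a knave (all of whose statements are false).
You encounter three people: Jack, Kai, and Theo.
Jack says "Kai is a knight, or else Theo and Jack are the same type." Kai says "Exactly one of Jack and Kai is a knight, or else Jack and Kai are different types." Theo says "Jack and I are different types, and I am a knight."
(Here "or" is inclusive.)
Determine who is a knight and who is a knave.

Jack is a knave, and the claim "Kai is a knight, or else Theo and Jack are the same type" is indeed False.
Kai is a knave, so "exactly one of Jack and Kai is a knight, or else Jack and Kai are different types" must be False — and it is.
Theo is a knight, and the claim "Jack and I are different types, and I am a knight" is indeed True.

Jack is a knave, Kai is a knave, and Theo is a knight.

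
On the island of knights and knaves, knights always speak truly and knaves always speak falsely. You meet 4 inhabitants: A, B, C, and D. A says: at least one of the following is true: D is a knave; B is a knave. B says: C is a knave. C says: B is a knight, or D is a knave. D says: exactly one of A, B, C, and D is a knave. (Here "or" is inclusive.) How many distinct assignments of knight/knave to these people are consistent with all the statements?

1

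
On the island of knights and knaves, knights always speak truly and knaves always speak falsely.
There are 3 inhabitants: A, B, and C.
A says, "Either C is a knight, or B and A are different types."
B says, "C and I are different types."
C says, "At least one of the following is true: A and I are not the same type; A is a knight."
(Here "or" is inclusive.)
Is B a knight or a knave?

B is a knave.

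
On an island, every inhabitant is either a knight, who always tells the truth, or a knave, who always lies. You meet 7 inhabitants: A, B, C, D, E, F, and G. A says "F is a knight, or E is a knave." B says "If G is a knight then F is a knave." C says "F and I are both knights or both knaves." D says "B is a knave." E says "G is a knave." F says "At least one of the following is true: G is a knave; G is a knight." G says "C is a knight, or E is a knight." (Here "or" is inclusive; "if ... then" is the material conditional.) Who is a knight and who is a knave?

A is a knight, B is a knave, C is a knight, D is a knight, E is a knave, F is a knight, and G is a knight.

A is a knight; "F is a knight, or E is a knave" is true, as required.
As a knave, B's statement "if G is a knight then F is a knave" should be False; it is.
C is a knight, so "F and I are both knights or both knaves" must be true — and it is.
D is a knight, so "B is a knave" must be true — and it is.
Since E is a knave, "G is a knave" needs to be False, which holds.
F (knight): "at least one of the following is true: G is a knave; G is a knight" — true. ✓
G is a knight, so "C is a knight, or E is a knight" must be true — and it is.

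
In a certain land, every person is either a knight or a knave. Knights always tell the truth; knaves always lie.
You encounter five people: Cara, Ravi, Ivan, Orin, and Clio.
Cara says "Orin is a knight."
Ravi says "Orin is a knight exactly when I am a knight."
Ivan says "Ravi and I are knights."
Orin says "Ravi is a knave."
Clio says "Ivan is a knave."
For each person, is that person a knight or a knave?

Knights: Cara, Orin, and Clio. Knaves: Ravi and Ivan.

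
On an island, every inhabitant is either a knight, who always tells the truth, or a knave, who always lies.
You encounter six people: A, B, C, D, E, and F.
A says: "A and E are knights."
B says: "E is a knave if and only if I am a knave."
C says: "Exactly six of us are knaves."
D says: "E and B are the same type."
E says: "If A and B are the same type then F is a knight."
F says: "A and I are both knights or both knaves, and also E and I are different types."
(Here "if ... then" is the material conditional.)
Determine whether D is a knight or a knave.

Consistent assignments: {A=knight, B=knave, C=knave, D=knave, E=knight, F=knave}
In every consistent assignment, D is a knave.

D is a knave.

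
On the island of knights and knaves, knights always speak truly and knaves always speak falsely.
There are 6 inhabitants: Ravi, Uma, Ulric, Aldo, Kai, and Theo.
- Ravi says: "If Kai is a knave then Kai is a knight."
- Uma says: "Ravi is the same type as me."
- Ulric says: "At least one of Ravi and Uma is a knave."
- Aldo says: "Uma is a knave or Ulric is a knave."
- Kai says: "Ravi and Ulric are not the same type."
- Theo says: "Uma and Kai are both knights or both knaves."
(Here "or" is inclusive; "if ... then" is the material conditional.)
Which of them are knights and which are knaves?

As a knight, Ravi's statement "if Kai is a knave then Kai is a knight" should be True; it is.
Uma is a knight; "Ravi is the same type as me" is True, as required.
Ulric is a knave; "at least one of Ravi and Uma is a knave" is false, as required.
Aldo is a knight, and the claim "Uma is a knave or Ulric is a knave" is indeed True.
Kai (knight): "Ravi and Ulric are not the same type" — True. ✓
As a knight, Theo's statement "Uma and Kai are both knights or both knaves" should be True; it is.

Ravi is a knight, Uma is a knight, Ulric is a knave, Aldo is a knight, Kai is a knight, and Theo is a knight.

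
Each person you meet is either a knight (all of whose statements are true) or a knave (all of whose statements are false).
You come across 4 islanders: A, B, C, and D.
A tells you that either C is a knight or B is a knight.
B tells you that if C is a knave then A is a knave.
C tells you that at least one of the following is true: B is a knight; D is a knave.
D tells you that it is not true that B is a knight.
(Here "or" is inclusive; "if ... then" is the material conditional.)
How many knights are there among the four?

The unique consistent assignment is A=knight, B=knight, C=knight, D=knave.
That has 3 knights.

3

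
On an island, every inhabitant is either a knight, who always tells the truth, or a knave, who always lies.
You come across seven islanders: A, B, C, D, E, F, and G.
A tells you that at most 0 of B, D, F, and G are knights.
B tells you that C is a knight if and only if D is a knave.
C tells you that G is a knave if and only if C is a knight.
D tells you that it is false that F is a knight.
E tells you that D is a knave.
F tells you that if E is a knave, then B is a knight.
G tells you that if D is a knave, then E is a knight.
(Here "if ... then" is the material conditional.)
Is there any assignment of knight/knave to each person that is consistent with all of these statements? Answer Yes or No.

No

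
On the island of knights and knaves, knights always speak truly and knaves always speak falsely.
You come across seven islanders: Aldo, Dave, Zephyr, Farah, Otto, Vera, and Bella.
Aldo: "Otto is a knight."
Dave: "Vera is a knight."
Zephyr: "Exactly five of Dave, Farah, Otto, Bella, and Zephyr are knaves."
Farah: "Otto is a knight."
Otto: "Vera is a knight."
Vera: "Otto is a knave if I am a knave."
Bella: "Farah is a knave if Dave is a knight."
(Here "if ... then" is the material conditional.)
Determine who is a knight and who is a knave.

Aldo is a knight, so "Otto is a knight" must be true — and it is.
Dave is a knight, so "Vera is a knight" must be true — and it is.
Zephyr is a knave, so "exactly five of Dave, Farah, Otto, Bella, and Zephyr are knaves" must be False — and it is.
Since Farah is a knight, "Otto is a knight" needs to be true, which holds.
Otto is a knight, so "Vera is a knight" must be true — and it is.
Vera (knight): "Otto is a knave if I am a knave" — true. ✓
Bella is a knave; "Farah is a knave if Dave is a knight" is False, as required.

Knights: Aldo, Dave, Farah, Otto, and Vera. Knaves: Zephyr and Bella.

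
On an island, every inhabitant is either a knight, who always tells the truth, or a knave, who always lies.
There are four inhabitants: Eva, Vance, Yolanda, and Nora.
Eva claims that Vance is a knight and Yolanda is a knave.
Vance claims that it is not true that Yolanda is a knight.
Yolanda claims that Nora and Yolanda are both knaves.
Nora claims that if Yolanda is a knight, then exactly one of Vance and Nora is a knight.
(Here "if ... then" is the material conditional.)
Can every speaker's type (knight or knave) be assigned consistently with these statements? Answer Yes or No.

Yes

One consistent assignment: Eva=knight, Vance=knight, Yolanda=knave, Nora=knight.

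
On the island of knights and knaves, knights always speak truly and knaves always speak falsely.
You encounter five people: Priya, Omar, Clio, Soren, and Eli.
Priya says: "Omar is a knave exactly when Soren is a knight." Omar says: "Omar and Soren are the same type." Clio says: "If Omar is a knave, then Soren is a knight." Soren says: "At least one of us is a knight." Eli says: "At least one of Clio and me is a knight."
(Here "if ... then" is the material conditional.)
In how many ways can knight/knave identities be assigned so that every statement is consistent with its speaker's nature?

2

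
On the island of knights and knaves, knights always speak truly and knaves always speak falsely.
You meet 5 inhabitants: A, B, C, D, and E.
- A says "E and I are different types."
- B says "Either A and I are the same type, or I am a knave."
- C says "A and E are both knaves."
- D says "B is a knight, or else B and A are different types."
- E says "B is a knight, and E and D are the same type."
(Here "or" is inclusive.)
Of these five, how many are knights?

The unique consistent assignment is A=knight, B=knight, C=knave, D=knight, E=knave.
That has 3 knights.

3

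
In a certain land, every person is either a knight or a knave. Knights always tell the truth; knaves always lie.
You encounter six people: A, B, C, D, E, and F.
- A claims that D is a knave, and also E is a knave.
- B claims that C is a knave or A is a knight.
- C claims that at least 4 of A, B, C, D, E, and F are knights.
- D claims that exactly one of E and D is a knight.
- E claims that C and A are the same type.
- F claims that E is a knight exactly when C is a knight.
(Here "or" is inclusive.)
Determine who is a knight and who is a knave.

A (knight): "D is a knave, and also E is a knave" — true. ✓
Since B is a knight, "C is a knave or A is a knight" needs to be true, which holds.
C is a knave; "at least 4 of A, B, C, D, E, and F are knights" is false, as required.
D is a knave, so "exactly one of E and D is a knight" must be false — and it is.
E is a knave, so "C and A are the same type" must be false — and it is.
F is a knight; "E is a knight exactly when C is a knight" is true, as required.

Knights: A, B, and F. Knaves: C, D, and E.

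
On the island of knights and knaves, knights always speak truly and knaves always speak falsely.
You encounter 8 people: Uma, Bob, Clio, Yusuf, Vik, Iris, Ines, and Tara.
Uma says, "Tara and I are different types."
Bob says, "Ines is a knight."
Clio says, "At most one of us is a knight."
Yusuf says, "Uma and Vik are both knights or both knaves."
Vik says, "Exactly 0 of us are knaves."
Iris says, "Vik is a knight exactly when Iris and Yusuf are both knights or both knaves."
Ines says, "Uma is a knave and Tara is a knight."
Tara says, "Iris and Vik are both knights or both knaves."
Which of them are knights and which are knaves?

Knights: Uma and Iris. Knaves: Bob, Clio, Yusuf, Vik, Ines, and Tara.

Uma is a knight, and the claim "Tara and I are different types" is indeed true.
Bob is a knave, so "Ines is a knight" must be False — and it is.
Clio is a knave, so "at most one of us is a knight" must be False — and it is.
Yusuf is a knave, and the claim "Uma and Vik are both knights or both knaves" is indeed False.
As a knave, Vik's statement "exactly 0 of us are knaves" should be False; it is.
Iris is a knight; "Vik is a knight exactly when Iris and Yusuf are both knights or both knaves" is true, as required.
Ines is a knave, and the claim "Uma is a knave and Tara is a knight" is indeed False.
Tara is a knave, and the claim "Iris and Vik are both knights or both knaves" is indeed False.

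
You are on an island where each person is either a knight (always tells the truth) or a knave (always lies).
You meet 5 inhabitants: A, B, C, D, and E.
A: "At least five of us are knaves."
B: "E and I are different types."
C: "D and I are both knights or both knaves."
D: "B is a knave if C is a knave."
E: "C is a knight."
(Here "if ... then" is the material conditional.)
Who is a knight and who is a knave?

A is a knave, and the claim "at least five of us are knaves" is indeed false.
B is a knave, and the claim "E and I are different types" is indeed false.
C is a knave, and the claim "D and I are both knights or both knaves" is indeed false.
Since D is a knight, "B is a knave if C is a knave" needs to be true, which holds.
E is a knave; "C is a knight" is false, as required.

Knights: D. Knaves: A, B, C, and E.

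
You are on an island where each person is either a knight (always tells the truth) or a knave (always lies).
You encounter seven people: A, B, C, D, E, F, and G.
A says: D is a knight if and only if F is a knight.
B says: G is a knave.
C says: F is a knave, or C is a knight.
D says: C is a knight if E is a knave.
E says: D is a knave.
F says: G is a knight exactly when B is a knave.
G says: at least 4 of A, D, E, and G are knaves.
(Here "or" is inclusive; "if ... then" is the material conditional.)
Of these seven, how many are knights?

The unique consistent assignment is A=knight, B=knight, C=knight, D=knight, E=knave, F=knight, G=knave.
That has 5 knights.

5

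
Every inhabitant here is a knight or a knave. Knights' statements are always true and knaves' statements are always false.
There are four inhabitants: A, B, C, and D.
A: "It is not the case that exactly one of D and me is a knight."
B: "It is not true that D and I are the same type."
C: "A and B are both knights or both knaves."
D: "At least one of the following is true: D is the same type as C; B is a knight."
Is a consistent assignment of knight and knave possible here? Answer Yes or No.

No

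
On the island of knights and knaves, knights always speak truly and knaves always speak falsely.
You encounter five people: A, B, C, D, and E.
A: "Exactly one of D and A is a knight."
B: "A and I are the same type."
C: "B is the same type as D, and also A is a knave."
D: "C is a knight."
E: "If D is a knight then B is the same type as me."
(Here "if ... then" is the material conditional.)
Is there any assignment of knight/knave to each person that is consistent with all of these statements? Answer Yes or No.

Yes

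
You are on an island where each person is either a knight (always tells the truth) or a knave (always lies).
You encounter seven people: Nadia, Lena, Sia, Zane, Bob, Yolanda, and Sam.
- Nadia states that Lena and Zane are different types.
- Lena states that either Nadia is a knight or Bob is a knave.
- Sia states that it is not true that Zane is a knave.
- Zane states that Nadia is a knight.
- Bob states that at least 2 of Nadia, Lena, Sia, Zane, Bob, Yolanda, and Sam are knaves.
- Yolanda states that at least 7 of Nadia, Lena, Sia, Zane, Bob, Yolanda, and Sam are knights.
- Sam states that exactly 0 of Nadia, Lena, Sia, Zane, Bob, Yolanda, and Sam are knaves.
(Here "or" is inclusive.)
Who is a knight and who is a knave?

Nadia is a knave, Lena is a knave, Sia is a knave, Zane is a knave, Bob is a knight, Yolanda is a knave, and Sam is a knave.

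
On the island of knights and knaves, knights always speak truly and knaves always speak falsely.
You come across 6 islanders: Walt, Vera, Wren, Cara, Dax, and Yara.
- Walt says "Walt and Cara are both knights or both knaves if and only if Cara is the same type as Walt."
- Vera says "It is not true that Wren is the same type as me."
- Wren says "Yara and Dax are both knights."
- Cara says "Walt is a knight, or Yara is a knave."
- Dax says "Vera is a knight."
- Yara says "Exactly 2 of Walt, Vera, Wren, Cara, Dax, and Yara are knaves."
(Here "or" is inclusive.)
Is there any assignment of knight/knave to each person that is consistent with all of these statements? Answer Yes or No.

Yes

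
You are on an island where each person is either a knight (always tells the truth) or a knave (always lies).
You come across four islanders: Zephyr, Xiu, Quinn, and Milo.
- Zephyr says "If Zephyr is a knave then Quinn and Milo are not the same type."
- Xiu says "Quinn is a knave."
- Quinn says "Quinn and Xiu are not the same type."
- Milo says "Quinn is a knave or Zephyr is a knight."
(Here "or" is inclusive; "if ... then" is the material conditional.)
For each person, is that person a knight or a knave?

Zephyr is a knight, Xiu is a knave, Quinn is a knight, and Milo is a knight.

Zephyr is a knight; "if Zephyr is a knave then Quinn and Milo are not the same type" is True, as required.
As a knave, Xiu's statement "Quinn is a knave" should be false; it is.
Since Quinn is a knight, "Quinn and Xiu are not the same type" needs to be True, which holds.
As a knight, Milo's statement "Quinn is a knave or Zephyr is a knight" should be True; it is.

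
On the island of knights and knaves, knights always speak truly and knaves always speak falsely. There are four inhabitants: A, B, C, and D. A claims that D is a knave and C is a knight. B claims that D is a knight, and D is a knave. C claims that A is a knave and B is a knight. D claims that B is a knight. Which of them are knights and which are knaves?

A is a knave, B is a knave, C is a knave, and D is a knave.

A is a knave, so "D is a knave and C is a knight" must be False — and it is.
B is a knave, so "D is a knight, and D is a knave" must be False — and it is.
Since C is a knave, "A is a knave and B is a knight" needs to be False, which holds.
D is a knave, so "B is a knight" must be False — and it is.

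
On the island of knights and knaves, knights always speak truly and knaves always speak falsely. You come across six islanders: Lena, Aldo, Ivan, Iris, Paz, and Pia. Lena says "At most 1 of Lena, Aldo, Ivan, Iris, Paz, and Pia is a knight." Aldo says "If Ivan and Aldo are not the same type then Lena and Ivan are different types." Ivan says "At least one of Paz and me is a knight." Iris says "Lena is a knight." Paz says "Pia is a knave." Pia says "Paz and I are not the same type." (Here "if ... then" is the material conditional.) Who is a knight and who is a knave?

Lena is a knave, Aldo is a knight, Ivan is a knight, Iris is a knave, Paz is a knave, and Pia is a knight.

Since Lena is a knave, "at most 1 of Lena, Aldo, Ivan, Iris, Paz, and Pia is a knight" needs to be False, which holds.
Aldo is a knight; "if Ivan and Aldo are not the same type then Lena and Ivan are different types" is true, as required.
Ivan is a knight, and the claim "at least one of Paz and me is a knight" is indeed true.
Iris is a knave; "Lena is a knight" is False, as required.
Paz is a knave, and the claim "Pia is a knave" is indeed False.
Pia is a knight, and the claim "Paz and I are not the same type" is indeed true.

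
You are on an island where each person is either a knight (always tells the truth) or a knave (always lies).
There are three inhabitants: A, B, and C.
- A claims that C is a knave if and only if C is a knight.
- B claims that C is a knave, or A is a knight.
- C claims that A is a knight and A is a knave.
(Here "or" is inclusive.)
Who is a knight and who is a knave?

Knights: B. Knaves: A and C.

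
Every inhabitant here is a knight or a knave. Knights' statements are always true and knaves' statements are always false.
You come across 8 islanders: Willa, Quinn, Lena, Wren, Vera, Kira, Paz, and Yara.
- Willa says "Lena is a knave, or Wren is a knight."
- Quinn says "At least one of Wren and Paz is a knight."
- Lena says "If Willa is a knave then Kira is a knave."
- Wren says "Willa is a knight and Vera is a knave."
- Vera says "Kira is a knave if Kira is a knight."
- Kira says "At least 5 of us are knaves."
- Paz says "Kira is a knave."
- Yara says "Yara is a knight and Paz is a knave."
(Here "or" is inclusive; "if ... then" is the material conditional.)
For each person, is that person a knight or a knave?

Willa is a knave, Quinn is a knight, Lena is a knight, Wren is a knave, Vera is a knight, Kira is a knave, Paz is a knight, and Yara is a knave.

Willa is a knave, and the claim "Lena is a knave, or Wren is a knight" is indeed false.
Quinn is a knight, and the claim "at least one of Wren and Paz is a knight" is indeed true.
Lena (knight): "if Willa is a knave then Kira is a knave" — true. ✓
Wren is a knave, so "Willa is a knight and Vera is a knave" must be false — and it is.
Vera (knight): "Kira is a knave if Kira is a knight" — true. ✓
Kira is a knave, so "at least 5 of us are knaves" must be false — and it is.
Paz (knight): "Kira is a knave" — true. ✓
Yara is a knave, and the claim "Yara is a knight and Paz is a knave" is indeed false.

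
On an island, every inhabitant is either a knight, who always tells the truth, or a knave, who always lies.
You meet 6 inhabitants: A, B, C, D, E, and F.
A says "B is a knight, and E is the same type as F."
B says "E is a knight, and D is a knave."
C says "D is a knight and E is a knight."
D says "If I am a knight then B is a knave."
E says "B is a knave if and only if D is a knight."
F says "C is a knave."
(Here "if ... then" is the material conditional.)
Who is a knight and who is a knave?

Knights: C, D, and E. Knaves: A, B, and F.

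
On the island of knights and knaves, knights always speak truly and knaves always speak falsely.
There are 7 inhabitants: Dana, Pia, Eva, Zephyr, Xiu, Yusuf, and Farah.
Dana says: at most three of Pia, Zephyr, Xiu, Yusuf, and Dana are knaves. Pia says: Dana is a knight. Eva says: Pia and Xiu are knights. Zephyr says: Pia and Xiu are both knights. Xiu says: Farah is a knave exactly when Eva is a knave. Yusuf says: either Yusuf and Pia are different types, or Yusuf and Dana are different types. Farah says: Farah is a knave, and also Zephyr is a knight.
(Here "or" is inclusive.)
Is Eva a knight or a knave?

Eva is a knave.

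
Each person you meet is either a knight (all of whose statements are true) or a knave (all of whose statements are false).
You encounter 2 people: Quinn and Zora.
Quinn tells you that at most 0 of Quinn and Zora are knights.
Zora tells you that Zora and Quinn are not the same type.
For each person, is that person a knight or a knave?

Quinn is a knave, so "at most 0 of Quinn and Zora are knights" must be False — and it is.
As a knight, Zora's statement "Zora and Quinn are not the same type" should be True; it is.

Quinn is a knave and Zora is a knight.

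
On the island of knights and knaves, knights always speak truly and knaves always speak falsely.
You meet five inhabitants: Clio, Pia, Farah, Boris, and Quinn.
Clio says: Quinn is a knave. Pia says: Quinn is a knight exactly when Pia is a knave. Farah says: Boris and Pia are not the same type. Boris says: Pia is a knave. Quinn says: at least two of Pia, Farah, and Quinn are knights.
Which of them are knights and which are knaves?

Knights: Clio, Farah, and Boris. Knaves: Pia and Quinn.

Clio is a knight; "Quinn is a knave" is true, as required.
Pia (knave): "Quinn is a knight exactly when Pia is a knave" — false. ✓
As a knight, Farah's statement "Boris and Pia are not the same type" should be true; it is.
Boris is a knight; "Pia is a knave" is true, as required.
Quinn is a knave; "at least two of Pia, Farah, and Quinn are knights" is false, as required.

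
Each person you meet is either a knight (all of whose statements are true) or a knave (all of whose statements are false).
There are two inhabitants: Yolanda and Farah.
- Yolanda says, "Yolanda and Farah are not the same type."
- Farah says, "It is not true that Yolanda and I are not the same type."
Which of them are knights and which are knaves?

Yolanda is a knight, and the claim "Yolanda and Farah are not the same type" is indeed true.
Farah is a knave, and the claim "it is not true that Yolanda and I are not the same type" is indeed false.

Yolanda is a knight and Farah is a knave.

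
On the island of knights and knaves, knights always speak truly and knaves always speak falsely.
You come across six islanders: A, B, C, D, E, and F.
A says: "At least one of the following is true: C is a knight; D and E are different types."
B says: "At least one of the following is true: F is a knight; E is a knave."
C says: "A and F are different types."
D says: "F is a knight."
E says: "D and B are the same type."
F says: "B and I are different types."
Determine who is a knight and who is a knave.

A is a knight, so "at least one of the following is true: C is a knight; D and E are different types" must be True — and it is.
B is a knave, and the claim "at least one of the following is true: F is a knight; E is a knave" is indeed False.
As a knight, C's statement "A and F are different types" should be True; it is.
D is a knave; "F is a knight" is False, as required.
E (knight): "D and B are the same type" — True. ✓
As a knave, F's statement "B and I are different types" should be False; it is.

A is a knight, B is a knave, C is a knight, D is a knave, E is a knight, and F is a knave.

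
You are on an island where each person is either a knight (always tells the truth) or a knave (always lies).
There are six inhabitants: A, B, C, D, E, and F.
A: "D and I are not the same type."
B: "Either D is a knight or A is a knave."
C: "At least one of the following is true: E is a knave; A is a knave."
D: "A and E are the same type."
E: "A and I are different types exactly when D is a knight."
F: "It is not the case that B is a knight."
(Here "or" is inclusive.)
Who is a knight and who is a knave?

A (knight): "D and I are not the same type" — True. ✓
Since B is a knave, "either D is a knight or A is a knave" needs to be false, which holds.
C is a knight, so "at least one of the following is true: E is a knave; A is a knave" must be True — and it is.
Since D is a knave, "A and E are the same type" needs to be false, which holds.
E is a knave; "A and I are different types exactly when D is a knight" is false, as required.
F is a knight, so "it is not the case that B is a knight" must be True — and it is.

Knights: A, C, and F. Knaves: B, D, and E.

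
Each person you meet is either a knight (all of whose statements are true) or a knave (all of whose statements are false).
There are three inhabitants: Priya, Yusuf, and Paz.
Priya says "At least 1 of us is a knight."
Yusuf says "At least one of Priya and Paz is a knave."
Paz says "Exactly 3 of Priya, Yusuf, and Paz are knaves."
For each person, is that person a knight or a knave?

Knights: Priya and Yusuf. Knaves: Paz.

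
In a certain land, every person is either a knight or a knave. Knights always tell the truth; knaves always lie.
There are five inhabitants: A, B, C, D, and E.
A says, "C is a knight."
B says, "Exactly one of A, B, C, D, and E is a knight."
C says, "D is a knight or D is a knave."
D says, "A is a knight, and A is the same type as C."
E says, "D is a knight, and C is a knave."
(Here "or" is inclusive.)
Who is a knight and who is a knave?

A (knight): "C is a knight" — True. ✓
Since B is a knave, "exactly one of A, B, C, D, and E is a knight" needs to be False, which holds.
C is a knight, and the claim "D is a knight or D is a knave" is indeed True.
D is a knight, and the claim "A is a knight, and A is the same type as C" is indeed True.
As a knave, E's statement "D is a knight, and C is a knave" should be False; it is.

A is a knight, B is a knave, C is a knight, D is a knight, and E is a knave.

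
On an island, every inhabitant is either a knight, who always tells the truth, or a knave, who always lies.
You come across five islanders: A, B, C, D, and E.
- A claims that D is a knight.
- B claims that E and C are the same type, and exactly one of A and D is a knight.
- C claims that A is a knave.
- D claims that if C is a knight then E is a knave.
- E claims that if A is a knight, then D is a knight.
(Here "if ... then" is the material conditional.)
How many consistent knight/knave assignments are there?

Consistent assignments:
  A=knight, B=knave, C=knave, D=knight, E=knight
  A=knave, B=knave, C=knight, D=knave, E=knight

2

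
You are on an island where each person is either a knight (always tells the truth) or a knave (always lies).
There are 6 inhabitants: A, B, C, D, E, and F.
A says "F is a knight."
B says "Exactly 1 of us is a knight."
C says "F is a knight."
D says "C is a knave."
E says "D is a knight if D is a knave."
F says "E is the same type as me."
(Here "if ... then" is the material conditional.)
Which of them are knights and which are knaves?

Knights: D and E. Knaves: A, B, C, and F.

A is a knave, so "F is a knight" must be False — and it is.
B is a knave; "exactly 1 of us is a knight" is False, as required.
C (knave): "F is a knight" — False. ✓
D (knight): "C is a knave" — true. ✓
As a knight, E's statement "D is a knight if D is a knave" should be true; it is.
F is a knave, and the claim "E is the same type as me" is indeed False.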